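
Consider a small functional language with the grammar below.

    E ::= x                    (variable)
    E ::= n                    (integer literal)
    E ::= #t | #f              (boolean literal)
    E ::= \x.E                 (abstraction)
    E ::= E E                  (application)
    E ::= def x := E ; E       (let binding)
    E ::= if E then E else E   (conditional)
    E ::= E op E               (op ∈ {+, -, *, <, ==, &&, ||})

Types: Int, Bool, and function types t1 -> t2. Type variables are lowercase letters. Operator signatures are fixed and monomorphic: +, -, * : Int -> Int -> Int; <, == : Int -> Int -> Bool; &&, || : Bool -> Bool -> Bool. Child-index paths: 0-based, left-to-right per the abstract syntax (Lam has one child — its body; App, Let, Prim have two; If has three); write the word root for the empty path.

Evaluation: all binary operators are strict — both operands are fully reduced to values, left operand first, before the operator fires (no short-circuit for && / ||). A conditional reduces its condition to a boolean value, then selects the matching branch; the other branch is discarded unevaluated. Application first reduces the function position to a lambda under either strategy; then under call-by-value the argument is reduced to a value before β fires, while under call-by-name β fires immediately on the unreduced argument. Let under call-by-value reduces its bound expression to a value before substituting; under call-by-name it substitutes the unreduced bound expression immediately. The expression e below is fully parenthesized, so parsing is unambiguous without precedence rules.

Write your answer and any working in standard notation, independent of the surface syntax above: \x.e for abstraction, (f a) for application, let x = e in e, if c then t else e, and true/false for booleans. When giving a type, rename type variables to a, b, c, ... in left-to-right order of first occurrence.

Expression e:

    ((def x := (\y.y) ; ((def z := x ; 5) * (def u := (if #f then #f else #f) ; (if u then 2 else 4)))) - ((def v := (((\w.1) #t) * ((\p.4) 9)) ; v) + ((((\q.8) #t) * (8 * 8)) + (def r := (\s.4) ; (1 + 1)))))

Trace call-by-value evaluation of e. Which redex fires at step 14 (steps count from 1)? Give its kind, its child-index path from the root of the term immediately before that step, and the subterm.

Trace:
step 0: ((let x = (\y.y) in ((let z = x in 5) * (let u = (if false then false else false) in (if u then 2 else 4)))) - ((let v = (((\w.1) true) * ((\p.4) 9)) in v) + ((((\q.8) true) * (8 * 8)) + (let r = (\s.4) in (1 + 1)))))
step 1: [let@0] (((let z = (\y.y) in 5) * (let u = (if false then false else false) in (if u then 2 else 4))) - ((let v = (((\w.1) true) * ((\p.4) 9)) in v) + ((((\q.8) true) * (8 * 8)) + (let r = (\s.4) in (1 + 1)))))
step 2: [let@0.0] ((5 * (let u = (if false then false else false) in (if u then 2 else 4))) - ((let v = (((\w.1) true) * ((\p.4) 9)) in v) + ((((\q.8) true) * (8 * 8)) + (let r = (\s.4) in (1 + 1)))))
step 3: [if@0.1.0] ((5 * (let u = false in (if u then 2 else 4))) - ((let v = (((\w.1) true) * ((\p.4) 9)) in v) + ((((\q.8) true) * (8 * 8)) + (let r = (\s.4) in (1 + 1)))))
step 4: [let@0.1] ((5 * (if false then 2 else 4)) - ((let v = (((\w.1) true) * ((\p.4) 9)) in v) + ((((\q.8) true) * (8 * 8)) + (let r = (\s.4) in (1 + 1)))))
step 5: [if@0.1] ((5 * 4) - ((let v = (((\w.1) true) * ((\p.4) 9)) in v) + ((((\q.8) true) * (8 * 8)) + (let r = (\s.4) in (1 + 1)))))
step 6: [delta@0] (20 - ((let v = (((\w.1) true) * ((\p.4) 9)) in v) + ((((\q.8) true) * (8 * 8)) + (let r = (\s.4) in (1 + 1)))))
step 7: [beta@1.0.0.0] (20 - ((let v = (1 * ((\p.4) 9)) in v) + ((((\q.8) true) * (8 * 8)) + (let r = (\s.4) in (1 + 1)))))
step 8: [beta@1.0.0.1] (20 - ((let v = (1 * 4) in v) + ((((\q.8) true) * (8 * 8)) + (let r = (\s.4) in (1 + 1)))))
step 9: [delta@1.0.0] (20 - ((let v = 4 in v) + ((((\q.8) true) * (8 * 8)) + (let r = (\s.4) in (1 + 1)))))
step 10: [let@1.0] (20 - (4 + ((((\q.8) true) * (8 * 8)) + (let r = (\s.4) in (1 + 1)))))
step 11: [beta@1.1.0.0] (20 - (4 + ((8 * (8 * 8)) + (let r = (\s.4) in (1 + 1)))))
step 12: [delta@1.1.0.1] (20 - (4 + ((8 * 64) + (let r = (\s.4) in (1 + 1)))))
step 13: [delta@1.1.0] (20 - (4 + (512 + (let r = (\s.4) in (1 + 1)))))
step 14: [let@1.1.1] (20 - (4 + (512 + (1 + 1))))

Answer: let at 1.1.1 : (let r = (\s.4) in (1 + 1))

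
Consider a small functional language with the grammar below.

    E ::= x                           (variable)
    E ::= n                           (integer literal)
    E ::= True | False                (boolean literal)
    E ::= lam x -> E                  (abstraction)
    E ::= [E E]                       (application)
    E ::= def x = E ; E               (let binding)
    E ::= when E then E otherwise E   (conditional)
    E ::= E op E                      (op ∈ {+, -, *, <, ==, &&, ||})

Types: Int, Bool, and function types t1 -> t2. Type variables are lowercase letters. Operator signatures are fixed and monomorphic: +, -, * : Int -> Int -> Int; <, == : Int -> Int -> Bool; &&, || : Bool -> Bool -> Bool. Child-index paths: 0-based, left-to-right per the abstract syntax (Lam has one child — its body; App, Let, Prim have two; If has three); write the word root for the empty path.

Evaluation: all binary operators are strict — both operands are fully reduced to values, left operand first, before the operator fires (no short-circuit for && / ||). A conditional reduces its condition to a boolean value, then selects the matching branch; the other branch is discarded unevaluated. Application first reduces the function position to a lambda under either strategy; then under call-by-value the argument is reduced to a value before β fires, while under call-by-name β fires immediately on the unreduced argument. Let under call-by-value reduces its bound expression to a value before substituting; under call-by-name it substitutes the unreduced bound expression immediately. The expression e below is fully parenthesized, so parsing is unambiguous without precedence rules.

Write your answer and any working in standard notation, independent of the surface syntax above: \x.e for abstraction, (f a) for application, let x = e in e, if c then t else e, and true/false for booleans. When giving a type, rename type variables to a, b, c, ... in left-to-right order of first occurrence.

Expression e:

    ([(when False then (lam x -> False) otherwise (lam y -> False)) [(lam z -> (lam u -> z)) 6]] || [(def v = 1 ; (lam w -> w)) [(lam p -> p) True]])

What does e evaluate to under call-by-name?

Derivation:
step 0: (((if false then (\x.false) else (\y.false)) ((\z.(\u.z)) 6)) || ((let v = 1 in (\w.w)) ((\p.p) true)))
step 1: [if@0.0] (((\y.false) ((\z.(\u.z)) 6)) || ((let v = 1 in (\w.w)) ((\p.p) true)))
step 2: [beta@0] (false || ((let v = 1 in (\w.w)) ((\p.p) true)))
step 3: [let@1.0] (false || ((\w.w) ((\p.p) true)))
step 4: [beta@1] (false || ((\p.p) true))
step 5: [beta@1] (false || true)
step 6: [delta@root] true

Answer: true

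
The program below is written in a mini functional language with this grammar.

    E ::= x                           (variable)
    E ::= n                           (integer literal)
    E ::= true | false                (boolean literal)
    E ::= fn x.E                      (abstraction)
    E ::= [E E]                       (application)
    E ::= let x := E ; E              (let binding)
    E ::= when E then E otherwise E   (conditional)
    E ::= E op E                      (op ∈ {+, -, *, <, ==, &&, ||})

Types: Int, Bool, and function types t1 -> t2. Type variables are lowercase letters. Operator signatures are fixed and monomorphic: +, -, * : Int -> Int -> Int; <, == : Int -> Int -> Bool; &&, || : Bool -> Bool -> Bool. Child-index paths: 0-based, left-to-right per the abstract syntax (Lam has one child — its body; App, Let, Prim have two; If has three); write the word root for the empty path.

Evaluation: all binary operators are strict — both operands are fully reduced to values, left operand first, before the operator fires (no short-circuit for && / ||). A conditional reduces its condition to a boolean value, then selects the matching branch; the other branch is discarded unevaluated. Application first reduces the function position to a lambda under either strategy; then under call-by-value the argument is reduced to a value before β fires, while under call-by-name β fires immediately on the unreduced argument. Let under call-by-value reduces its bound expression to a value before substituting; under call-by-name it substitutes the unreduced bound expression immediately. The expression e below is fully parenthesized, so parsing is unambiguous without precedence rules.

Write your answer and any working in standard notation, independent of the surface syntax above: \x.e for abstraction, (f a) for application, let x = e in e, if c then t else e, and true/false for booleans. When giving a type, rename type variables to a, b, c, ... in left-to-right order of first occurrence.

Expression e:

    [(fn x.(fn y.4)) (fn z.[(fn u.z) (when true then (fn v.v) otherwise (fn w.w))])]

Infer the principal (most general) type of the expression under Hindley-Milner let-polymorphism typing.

Trace:
\y._ : b -> Int
\x._ : a -> b -> Int
z : c
\u._ : d -> c
  unify Bool ~ Bool
v : e
\v._ : e -> e
w : f
\w._ : f -> f
  unify e -> e ~ f -> f
  unify e ~ f
  unify f ~ f
  unify d -> c ~ (f -> f) -> g
  unify d ~ f -> f
  unify c ~ g
_ _ : g
\z._ : g -> g
  unify a -> b -> Int ~ (g -> g) -> h
  unify a ~ g -> g
  unify b -> Int ~ h
_ _ : b -> Int

Answer: a -> Int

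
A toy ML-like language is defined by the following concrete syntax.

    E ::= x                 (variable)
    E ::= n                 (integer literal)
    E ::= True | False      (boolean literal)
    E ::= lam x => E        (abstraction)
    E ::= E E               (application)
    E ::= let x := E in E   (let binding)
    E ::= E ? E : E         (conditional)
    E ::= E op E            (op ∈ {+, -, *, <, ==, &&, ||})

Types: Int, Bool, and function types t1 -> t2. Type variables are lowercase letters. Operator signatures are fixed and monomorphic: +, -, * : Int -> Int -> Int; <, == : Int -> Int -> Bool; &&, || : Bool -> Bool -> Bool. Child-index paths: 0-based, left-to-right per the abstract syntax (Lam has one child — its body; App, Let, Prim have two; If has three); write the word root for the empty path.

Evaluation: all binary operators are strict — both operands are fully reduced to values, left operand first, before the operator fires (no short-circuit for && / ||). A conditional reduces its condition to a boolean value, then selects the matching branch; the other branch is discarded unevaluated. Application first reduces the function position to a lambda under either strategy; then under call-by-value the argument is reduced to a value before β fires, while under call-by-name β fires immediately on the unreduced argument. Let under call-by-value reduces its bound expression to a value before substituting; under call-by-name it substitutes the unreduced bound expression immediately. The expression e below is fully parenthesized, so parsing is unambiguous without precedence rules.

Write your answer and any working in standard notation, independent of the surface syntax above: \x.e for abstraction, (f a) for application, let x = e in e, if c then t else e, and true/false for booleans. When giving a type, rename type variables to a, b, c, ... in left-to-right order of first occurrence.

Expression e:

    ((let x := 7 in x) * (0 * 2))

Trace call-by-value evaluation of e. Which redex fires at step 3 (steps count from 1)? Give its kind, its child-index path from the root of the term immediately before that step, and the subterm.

Working:
step 0: ((let x = 7 in x) * (0 * 2))
step 1: [let@0] (7 * (0 * 2))
step 2: [delta@1] (7 * 0)
step 3: [delta@root] 0

Answer: delta at root : (7 * 0)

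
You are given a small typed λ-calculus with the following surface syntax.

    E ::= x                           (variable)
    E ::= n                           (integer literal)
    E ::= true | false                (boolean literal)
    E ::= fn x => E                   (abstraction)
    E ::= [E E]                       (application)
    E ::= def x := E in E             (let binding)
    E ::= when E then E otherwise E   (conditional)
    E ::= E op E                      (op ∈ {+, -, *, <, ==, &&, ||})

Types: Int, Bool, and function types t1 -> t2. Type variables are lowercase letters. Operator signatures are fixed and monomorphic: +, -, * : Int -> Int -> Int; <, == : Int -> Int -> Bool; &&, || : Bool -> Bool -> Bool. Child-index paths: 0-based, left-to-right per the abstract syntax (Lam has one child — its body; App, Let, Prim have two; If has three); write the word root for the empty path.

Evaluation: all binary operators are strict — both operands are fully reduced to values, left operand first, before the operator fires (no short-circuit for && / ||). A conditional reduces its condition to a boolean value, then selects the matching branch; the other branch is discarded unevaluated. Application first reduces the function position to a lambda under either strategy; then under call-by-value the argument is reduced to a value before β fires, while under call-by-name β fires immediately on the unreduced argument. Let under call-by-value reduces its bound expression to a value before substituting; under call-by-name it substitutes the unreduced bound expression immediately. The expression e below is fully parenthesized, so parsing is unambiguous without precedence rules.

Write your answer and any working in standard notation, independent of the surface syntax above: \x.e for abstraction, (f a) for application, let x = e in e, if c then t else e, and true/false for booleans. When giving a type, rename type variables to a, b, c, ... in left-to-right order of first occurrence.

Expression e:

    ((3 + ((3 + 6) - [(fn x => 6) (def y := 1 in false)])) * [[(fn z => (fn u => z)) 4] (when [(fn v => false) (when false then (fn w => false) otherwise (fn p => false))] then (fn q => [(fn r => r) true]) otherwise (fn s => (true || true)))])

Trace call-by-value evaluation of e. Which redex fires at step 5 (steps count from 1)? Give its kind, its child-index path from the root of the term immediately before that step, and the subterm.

Derivation:
step 0: ((3 + ((3 + 6) - ((\x.6) (let y = 1 in false)))) * (((\z.(\u.z)) 4) (if ((\v.false) (if false then (\w.false) else (\p.false))) then (\q.((\r.r) true)) else (\s.(true || true)))))
step 1: [delta@0.1.0] ((3 + (9 - ((\x.6) (let y = 1 in false)))) * (((\z.(\u.z)) 4) (if ((\v.false) (if false then (\w.false) else (\p.false))) then (\q.((\r.r) true)) else (\s.(true || true)))))
step 2: [let@0.1.1.1] ((3 + (9 - ((\x.6) false))) * (((\z.(\u.z)) 4) (if ((\v.false) (if false then (\w.false) else (\p.false))) then (\q.((\r.r) true)) else (\s.(true || true)))))
step 3: [beta@0.1.1] ((3 + (9 - 6)) * (((\z.(\u.z)) 4) (if ((\v.false) (if false then (\w.false) else (\p.false))) then (\q.((\r.r) true)) else (\s.(true || true)))))
step 4: [delta@0.1] ((3 + 3) * (((\z.(\u.z)) 4) (if ((\v.false) (if false then (\w.false) else (\p.false))) then (\q.((\r.r) true)) else (\s.(true || true)))))
step 5: [delta@0] (6 * (((\z.(\u.z)) 4) (if ((\v.false) (if false then (\w.false) else (\p.false))) then (\q.((\r.r) true)) else (\s.(true || true)))))

Answer: delta at 0 : (3 + 3)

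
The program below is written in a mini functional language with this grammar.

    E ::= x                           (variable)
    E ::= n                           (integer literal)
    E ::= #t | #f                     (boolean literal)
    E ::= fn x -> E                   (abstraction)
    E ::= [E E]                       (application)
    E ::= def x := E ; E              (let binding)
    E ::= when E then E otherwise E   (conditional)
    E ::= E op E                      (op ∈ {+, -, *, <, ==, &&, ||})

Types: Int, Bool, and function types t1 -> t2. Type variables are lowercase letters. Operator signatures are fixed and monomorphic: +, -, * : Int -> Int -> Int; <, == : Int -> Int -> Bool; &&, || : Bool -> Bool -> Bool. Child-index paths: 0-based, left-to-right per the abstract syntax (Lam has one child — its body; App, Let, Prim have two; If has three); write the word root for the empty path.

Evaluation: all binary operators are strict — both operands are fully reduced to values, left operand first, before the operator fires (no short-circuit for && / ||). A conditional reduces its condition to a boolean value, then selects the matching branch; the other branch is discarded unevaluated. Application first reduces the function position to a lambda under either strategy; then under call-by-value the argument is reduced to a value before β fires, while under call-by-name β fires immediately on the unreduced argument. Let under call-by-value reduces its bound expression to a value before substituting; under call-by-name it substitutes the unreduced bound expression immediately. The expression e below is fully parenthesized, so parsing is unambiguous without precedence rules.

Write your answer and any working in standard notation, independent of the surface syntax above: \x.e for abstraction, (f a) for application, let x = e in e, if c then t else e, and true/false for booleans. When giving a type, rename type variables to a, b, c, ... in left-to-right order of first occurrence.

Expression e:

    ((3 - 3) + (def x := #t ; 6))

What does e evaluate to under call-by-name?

Derivation:
step 0: ((3 - 3) + (let x = true in 6))
step 1: [delta@0] (0 + (let x = true in 6))
step 2: [let@1] (0 + 6)
step 3: [delta@root] 6

Answer: 6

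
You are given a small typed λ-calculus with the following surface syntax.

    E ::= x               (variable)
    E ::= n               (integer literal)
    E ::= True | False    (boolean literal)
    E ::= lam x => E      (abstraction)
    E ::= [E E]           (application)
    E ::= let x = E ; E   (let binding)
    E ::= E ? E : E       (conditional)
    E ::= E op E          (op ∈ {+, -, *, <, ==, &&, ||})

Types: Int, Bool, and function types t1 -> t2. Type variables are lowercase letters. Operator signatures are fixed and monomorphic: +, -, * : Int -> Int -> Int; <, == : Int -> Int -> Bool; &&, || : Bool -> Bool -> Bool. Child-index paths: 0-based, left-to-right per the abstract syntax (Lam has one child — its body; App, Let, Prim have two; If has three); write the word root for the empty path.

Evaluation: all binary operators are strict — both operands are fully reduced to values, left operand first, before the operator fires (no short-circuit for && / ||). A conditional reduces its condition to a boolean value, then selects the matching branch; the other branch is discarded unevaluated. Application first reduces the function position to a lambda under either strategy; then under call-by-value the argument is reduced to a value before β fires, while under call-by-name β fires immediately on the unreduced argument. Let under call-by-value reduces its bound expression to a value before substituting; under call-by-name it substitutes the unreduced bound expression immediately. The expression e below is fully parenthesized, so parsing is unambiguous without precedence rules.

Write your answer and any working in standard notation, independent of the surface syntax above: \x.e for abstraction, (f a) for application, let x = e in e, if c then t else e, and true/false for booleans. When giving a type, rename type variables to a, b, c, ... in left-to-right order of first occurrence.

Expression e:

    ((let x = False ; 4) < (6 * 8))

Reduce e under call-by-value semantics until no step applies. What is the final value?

Derivation:
step 0: ((let x = false in 4) < (6 * 8))
step 1: [let@0] (4 < (6 * 8))
step 2: [delta@1] (4 < 48)
step 3: [delta@root] true

Answer: true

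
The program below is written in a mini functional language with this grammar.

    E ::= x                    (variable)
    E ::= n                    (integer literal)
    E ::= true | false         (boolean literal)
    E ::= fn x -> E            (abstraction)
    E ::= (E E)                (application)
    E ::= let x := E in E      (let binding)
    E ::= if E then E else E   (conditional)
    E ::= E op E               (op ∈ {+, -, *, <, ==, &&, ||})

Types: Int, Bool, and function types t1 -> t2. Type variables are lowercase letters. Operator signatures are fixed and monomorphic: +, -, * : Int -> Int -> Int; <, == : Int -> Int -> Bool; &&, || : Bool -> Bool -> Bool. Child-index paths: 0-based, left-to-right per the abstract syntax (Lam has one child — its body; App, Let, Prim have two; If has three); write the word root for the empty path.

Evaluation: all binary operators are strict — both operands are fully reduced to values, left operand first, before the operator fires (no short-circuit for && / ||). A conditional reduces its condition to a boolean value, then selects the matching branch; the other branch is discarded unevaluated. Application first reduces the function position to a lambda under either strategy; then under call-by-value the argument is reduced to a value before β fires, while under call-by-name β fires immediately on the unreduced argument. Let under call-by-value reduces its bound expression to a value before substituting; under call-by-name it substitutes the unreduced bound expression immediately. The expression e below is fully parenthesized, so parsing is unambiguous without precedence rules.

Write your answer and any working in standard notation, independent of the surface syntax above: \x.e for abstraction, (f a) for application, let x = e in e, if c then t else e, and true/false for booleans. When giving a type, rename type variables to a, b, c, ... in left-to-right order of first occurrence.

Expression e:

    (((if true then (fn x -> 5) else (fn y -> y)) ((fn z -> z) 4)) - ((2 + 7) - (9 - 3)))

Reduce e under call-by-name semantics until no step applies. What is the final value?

Answer: 2

Trace:
step 0: (((if true then (\x.5) else (\y.y)) ((\z.z) 4)) - ((2 + 7) - (9 - 3)))
step 1: [if@0.0] (((\x.5) ((\z.z) 4)) - ((2 + 7) - (9 - 3)))
step 2: [beta@0] (5 - ((2 + 7) - (9 - 3)))
step 3: [delta@1.0] (5 - (9 - (9 - 3)))
step 4: [delta@1.1] (5 - (9 - 6))
step 5: [delta@1] (5 - 3)
step 6: [delta@root] 2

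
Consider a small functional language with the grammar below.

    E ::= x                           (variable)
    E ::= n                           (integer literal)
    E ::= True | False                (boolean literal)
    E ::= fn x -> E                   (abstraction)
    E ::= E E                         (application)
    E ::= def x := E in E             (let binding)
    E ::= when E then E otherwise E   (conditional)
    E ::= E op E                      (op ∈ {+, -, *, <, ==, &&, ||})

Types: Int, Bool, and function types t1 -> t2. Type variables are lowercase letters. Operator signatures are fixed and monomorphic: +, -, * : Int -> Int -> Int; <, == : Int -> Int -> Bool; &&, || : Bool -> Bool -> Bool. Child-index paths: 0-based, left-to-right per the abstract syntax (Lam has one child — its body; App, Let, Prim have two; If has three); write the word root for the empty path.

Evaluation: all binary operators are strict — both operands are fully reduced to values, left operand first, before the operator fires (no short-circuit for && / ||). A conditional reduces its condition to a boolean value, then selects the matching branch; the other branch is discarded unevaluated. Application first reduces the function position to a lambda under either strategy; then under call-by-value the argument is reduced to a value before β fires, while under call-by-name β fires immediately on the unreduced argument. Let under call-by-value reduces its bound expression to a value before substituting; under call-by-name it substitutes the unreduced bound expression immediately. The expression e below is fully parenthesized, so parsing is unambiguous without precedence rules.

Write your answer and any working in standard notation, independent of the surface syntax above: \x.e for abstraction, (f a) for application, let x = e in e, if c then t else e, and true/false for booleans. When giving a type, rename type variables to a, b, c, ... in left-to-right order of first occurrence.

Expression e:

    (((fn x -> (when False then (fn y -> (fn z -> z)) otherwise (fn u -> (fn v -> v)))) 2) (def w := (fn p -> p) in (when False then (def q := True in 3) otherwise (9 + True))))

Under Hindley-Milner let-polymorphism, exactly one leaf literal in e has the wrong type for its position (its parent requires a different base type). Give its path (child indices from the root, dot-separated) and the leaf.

Answer: 1.1.2.1 : true

Trace:
  unify Bool ~ Bool
z : c
\z._ : c -> c
\y._ : b -> c -> c
v : e
\v._ : e -> e
\u._ : d -> e -> e
  unify b -> c -> c ~ d -> e -> e
  unify b ~ d
  unify c -> c ~ e -> e
  unify c ~ e
  unify e ~ e
\x._ : a -> d -> e -> e
  unify a -> d -> e -> e ~ Int -> f
  unify a ~ Int
  unify d -> e -> e ~ f
_ _ : d -> e -> e
p : g
\p._ : g -> g
let w : forall. g -> g
  unify Bool ~ Bool
let q : Bool
  unify Int ~ Int
  unify Bool ~ Int
  FAIL: mismatch Bool ~ Int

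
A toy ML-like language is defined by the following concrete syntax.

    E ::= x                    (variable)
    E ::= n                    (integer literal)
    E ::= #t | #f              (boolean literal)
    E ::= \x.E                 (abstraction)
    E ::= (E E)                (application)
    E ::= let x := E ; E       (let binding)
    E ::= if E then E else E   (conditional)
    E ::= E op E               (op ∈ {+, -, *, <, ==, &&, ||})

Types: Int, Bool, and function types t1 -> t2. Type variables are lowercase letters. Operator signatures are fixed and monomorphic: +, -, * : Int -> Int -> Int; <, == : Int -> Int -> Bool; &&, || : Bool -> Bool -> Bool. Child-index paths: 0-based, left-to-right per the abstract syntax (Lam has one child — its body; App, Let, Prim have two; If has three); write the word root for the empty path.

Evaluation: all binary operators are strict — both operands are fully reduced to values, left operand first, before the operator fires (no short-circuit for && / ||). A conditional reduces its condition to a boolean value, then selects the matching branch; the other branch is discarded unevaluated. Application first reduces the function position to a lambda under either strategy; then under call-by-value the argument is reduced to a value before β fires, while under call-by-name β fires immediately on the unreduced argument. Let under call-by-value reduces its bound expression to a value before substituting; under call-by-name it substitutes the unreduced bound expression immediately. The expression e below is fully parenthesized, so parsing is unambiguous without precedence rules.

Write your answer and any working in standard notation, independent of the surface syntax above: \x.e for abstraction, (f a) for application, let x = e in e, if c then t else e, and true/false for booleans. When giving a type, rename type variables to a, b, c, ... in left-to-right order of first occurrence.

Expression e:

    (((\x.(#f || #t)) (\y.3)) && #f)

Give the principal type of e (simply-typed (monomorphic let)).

Derivation:
  unify Bool ~ Bool
  unify Bool ~ Bool
\x._ : a -> Bool
\y._ : b -> Int
  unify a -> Bool ~ (b -> Int) -> c
  unify a ~ b -> Int
  unify Bool ~ c
_ _ : Bool
  unify Bool ~ Bool
  unify Bool ~ Bool

Answer: Bool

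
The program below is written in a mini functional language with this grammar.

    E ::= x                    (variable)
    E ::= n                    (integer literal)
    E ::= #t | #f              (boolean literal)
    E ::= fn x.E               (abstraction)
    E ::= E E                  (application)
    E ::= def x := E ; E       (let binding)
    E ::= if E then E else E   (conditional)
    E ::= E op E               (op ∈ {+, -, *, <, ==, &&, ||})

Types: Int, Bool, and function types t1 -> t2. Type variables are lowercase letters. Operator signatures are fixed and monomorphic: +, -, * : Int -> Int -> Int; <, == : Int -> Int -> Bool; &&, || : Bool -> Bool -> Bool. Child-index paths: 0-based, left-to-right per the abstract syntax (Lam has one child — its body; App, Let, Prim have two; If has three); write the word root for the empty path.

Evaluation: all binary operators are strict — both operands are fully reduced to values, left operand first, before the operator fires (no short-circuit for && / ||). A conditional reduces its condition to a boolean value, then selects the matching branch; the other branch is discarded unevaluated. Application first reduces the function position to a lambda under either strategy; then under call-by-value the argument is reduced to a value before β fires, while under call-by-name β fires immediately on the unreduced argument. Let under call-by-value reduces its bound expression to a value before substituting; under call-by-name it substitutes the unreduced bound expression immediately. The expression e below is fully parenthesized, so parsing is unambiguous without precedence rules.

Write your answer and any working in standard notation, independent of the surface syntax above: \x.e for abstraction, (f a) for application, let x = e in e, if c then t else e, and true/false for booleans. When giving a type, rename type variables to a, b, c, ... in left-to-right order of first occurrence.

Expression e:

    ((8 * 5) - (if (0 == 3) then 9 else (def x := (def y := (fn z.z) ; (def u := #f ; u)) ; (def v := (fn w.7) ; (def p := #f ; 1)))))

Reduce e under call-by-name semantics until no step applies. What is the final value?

Answer: 39

Working:
step 0: ((8 * 5) - (if (0 == 3) then 9 else (let x = (let y = (\z.z) in (let u = false in u)) in (let v = (\w.7) in (let p = false in 1)))))
step 1: [delta@0] (40 - (if (0 == 3) then 9 else (let x = (let y = (\z.z) in (let u = false in u)) in (let v = (\w.7) in (let p = false in 1)))))
step 2: [delta@1.0] (40 - (if false then 9 else (let x = (let y = (\z.z) in (let u = false in u)) in (let v = (\w.7) in (let p = false in 1)))))
step 3: [if@1] (40 - (let x = (let y = (\z.z) in (let u = false in u)) in (let v = (\w.7) in (let p = false in 1))))
step 4: [let@1] (40 - (let v = (\w.7) in (let p = false in 1)))
step 5: [let@1] (40 - (let p = false in 1))
step 6: [let@1] (40 - 1)
step 7: [delta@root] 39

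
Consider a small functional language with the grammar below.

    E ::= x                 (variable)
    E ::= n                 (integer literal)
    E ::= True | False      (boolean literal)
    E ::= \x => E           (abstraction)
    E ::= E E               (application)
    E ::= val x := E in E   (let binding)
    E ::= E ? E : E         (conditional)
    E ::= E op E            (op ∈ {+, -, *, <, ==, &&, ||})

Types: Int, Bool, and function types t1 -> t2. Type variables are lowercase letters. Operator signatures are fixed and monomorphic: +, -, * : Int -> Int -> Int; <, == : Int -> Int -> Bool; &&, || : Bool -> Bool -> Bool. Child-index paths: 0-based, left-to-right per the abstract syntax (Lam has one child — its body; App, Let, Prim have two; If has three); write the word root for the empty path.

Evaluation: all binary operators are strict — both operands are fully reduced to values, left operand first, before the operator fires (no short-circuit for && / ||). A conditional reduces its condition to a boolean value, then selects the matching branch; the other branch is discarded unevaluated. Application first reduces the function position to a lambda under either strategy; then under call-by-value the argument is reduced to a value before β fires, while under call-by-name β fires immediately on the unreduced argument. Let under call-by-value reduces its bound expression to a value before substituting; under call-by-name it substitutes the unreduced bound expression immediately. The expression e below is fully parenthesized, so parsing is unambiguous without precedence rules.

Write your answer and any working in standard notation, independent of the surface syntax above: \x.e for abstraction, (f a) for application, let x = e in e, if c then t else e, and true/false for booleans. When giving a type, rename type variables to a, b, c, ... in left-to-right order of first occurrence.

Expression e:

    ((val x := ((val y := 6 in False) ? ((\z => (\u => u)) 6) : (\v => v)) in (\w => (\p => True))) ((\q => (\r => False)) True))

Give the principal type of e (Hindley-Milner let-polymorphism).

Trace:
let y : Int
  unify Bool ~ Bool
u : b
\u._ : b -> b
\z._ : a -> b -> b
  unify a -> b -> b ~ Int -> c
  unify a ~ Int
  unify b -> b ~ c
_ _ : b -> b
v : d
\v._ : d -> d
  unify b -> b ~ d -> d
  unify b ~ d
  unify d ~ d
let x : forall. d -> d
\p._ : f -> Bool
\w._ : e -> f -> Bool
\r._ : h -> Bool
\q._ : g -> h -> Bool
  unify g -> h -> Bool ~ Bool -> i
  unify g ~ Bool
  unify h -> Bool ~ i
_ _ : h -> Bool
  unify e -> f -> Bool ~ (h -> Bool) -> j
  unify e ~ h -> Bool
  unify f -> Bool ~ j
_ _ : f -> Bool

Answer: a -> Bool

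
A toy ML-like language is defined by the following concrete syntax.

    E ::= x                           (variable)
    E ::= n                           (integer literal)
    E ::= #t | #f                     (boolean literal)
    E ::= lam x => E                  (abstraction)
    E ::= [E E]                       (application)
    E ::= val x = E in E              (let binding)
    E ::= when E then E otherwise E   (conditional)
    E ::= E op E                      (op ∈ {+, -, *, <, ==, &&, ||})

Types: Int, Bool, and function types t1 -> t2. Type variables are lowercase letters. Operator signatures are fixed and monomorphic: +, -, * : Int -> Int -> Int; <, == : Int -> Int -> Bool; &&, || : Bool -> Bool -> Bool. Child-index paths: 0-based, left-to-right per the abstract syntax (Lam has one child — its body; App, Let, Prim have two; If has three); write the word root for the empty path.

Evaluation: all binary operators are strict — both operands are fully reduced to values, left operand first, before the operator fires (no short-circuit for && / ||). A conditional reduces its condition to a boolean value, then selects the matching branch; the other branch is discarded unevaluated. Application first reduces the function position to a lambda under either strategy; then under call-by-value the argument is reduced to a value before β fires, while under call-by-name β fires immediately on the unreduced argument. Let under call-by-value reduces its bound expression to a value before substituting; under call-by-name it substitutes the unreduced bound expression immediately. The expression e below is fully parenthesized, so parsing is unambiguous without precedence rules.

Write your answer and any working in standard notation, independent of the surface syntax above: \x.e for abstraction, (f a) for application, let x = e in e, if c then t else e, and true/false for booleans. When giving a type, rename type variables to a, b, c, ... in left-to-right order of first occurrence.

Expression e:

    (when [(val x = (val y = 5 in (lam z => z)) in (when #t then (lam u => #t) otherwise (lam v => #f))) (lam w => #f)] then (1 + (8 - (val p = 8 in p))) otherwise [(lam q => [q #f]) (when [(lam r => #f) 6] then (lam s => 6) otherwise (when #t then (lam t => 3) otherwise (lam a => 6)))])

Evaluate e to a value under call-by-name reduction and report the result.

Answer: 1

Trace:
step 0: (if ((let x = (let y = 5 in (\z.z)) in (if true then (\u.true) else (\v.false))) (\w.false)) then (1 + (8 - (let p = 8 in p))) else ((\q.(q false)) (if ((\r.false) 6) then (\s.6) else (if true then (\t.3) else (\a.6)))))
step 1: [let@0.0] (if ((if true then (\u.true) else (\v.false)) (\w.false)) then (1 + (8 - (let p = 8 in p))) else ((\q.(q false)) (if ((\r.false) 6) then (\s.6) else (if true then (\t.3) else (\a.6)))))
step 2: [if@0.0] (if ((\u.true) (\w.false)) then (1 + (8 - (let p = 8 in p))) else ((\q.(q false)) (if ((\r.false) 6) then (\s.6) else (if true then (\t.3) else (\a.6)))))
step 3: [beta@0] (if true then (1 + (8 - (let p = 8 in p))) else ((\q.(q false)) (if ((\r.false) 6) then (\s.6) else (if true then (\t.3) else (\a.6)))))
step 4: [if@root] (1 + (8 - (let p = 8 in p)))
step 5: [let@1.1] (1 + (8 - 8))
step 6: [delta@1] (1 + 0)
step 7: [delta@root] 1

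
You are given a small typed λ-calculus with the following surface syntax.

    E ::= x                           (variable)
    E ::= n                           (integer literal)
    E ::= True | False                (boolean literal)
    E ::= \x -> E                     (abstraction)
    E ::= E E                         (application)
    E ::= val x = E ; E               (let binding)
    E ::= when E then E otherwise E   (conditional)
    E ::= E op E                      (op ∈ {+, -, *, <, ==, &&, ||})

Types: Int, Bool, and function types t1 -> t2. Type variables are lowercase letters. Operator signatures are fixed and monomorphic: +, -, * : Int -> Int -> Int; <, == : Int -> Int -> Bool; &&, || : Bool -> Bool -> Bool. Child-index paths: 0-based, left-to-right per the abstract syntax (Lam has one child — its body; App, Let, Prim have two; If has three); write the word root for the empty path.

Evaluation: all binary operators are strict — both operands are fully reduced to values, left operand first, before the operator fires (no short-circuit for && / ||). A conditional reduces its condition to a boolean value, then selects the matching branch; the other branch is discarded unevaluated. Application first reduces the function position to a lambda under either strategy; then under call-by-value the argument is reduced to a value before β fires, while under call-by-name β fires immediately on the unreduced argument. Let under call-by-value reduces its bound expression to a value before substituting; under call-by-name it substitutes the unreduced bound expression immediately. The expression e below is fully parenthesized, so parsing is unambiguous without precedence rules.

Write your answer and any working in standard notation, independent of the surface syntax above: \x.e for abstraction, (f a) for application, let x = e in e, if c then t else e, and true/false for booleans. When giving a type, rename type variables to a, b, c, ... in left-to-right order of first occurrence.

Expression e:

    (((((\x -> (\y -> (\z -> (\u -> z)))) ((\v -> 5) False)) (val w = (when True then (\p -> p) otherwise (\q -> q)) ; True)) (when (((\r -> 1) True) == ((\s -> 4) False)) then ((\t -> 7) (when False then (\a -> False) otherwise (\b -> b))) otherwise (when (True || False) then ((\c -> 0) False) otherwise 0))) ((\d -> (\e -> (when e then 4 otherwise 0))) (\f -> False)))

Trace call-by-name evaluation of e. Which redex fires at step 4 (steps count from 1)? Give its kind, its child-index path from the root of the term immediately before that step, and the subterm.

Trace:
step 0: (((((\x.(\y.(\z.(\u.z)))) ((\v.5) false)) (let w = (if true then (\p.p) else (\q.q)) in true)) (if (((\r.1) true) == ((\s.4) false)) then ((\t.7) (if false then (\a.false) else (\b.b))) else (if (true || false) then ((\c.0) false) else 0))) ((\d.(\e.(if e then 4 else 0))) (\f.false)))
step 1: [beta@0.0.0] ((((\y.(\z.(\u.z))) (let w = (if true then (\p.p) else (\q.q)) in true)) (if (((\r.1) true) == ((\s.4) false)) then ((\t.7) (if false then (\a.false) else (\b.b))) else (if (true || false) then ((\c.0) false) else 0))) ((\d.(\e.(if e then 4 else 0))) (\f.false)))
step 2: [beta@0.0] (((\z.(\u.z)) (if (((\r.1) true) == ((\s.4) false)) then ((\t.7) (if false then (\a.false) else (\b.b))) else (if (true || false) then ((\c.0) false) else 0))) ((\d.(\e.(if e then 4 else 0))) (\f.false)))
step 3: [beta@0] ((\u.(if (((\r.1) true) == ((\s.4) false)) then ((\t.7) (if false then (\a.false) else (\b.b))) else (if (true || false) then ((\c.0) false) else 0))) ((\d.(\e.(if e then 4 else 0))) (\f.false)))
step 4: [beta@root] (if (((\r.1) true) == ((\s.4) false)) then ((\t.7) (if false then (\a.false) else (\b.b))) else (if (true || false) then ((\c.0) false) else 0))

Answer: beta at root : ((\u.(if (((\r.1) true) == ((\s.4) false)) then ((\t.7) (if false then (\a.false) else (\b.b))) else (if (true || false) then ((\c.0) false) else 0))) ((\d.(\e.(if e then 4 else 0))) (\f.false)))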